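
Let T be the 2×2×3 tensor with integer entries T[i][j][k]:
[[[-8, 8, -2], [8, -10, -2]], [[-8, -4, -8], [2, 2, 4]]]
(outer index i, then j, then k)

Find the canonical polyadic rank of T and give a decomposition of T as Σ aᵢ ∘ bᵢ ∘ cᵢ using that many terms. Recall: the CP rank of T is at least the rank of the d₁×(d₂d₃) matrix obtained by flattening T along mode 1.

rank(T) = 3

Lower bound: the mode-3 unfolding of T (rows indexed by k, columns by (i,j) = (0,0), (0,1), (1,0), (1,1)) is [[-8, 8, -8, 2], [8, -10, -4, 2], [-2, -2, -8, 4]].
There the 3×3 minor on rows k ∈ {0, 1, 2}, columns (i,j) ∈ {(0,0), (0,1), (1,0)} is det [[-8, 8, -8], [8, -10, -4], [-2, -2, -8]] = 288 ≠ 0, so this unfolding has rank ≥ 3; CP rank is at least every unfolding rank, so rank(T) ≥ 3. (Flattening ranks never certify an upper bound on CP rank; for that we must actually write T with 3 rank-1 terms.)
Upper bound: T is a sum of 3 rank-1 terms, T = (1, -2) ∘ (1, 0) ∘ (0, 4, 2) + (1, 1) ∘ (2, -1) ∘ (-4, 2, -2) + (2, -1) ∘ (0, 1) ∘ (2, -4, -2) (written with every a and b primitive with positive leading entry and the scale carried by c; CP decompositions are not unique, and this one is verified by expanding entrywise), so rank(T) ≤ 3.
These bounds meet, so rank(T) = 3.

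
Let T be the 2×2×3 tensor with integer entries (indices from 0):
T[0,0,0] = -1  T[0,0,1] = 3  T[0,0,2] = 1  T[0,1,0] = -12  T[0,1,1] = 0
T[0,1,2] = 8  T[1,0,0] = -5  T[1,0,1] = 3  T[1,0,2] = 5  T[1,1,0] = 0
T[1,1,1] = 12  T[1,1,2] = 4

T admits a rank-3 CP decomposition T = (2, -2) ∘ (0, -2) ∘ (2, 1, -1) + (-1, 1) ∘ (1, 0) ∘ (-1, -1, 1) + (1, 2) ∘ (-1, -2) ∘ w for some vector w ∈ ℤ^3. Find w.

Subtract the known terms from T to get the rank-1 residual R = (1, 2) ∘ (-1, -2) ∘ w, so R[i,j,k] = a[i]·b[j]·w[k]. Pick indices with nonzero a[0]·b[0] = (1)·(-1) = -1. Only the fibre through (0,0,·) is needed: R[0,0,:] = T[0,0,:] − Σₗ aₗ[0]bₗ[0]cₗ = [-1, 3, 1] − (2)·(0)·(2, 1, -1) − (-1)·(1)·(-1, -1, 1) = [-2, 2, 2]. Then w[k] = R[0,0,k] / -1 for each k, giving w = [-2, 2, 2] / -1 = (2, -2, -2).

w = (2, -2, -2)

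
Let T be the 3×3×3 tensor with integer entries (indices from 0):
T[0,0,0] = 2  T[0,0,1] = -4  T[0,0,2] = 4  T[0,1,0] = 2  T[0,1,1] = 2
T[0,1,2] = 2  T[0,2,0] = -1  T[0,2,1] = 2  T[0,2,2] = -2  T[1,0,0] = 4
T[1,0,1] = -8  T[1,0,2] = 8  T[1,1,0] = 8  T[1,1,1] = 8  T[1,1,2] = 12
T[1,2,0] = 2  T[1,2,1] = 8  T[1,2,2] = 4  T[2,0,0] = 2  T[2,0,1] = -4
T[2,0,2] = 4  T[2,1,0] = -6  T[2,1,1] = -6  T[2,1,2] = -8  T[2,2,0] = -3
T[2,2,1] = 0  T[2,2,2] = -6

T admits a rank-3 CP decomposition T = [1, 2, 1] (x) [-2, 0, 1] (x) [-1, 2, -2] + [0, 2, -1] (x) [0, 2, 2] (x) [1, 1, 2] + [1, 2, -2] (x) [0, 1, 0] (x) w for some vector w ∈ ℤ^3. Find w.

w = [2, 2, 2]

Subtract the known terms from T to get the rank-1 residual R = [1, 2, -2] (x) [0, 1, 0] (x) w, so R[i,j,k] = a[i]·b[j]·w[k]. Pick indices with nonzero a[0]·b[1] = (1)·(1) = 1. Only the fibre through (0,1,·) is needed: R[0,1,:] = T[0,1,:] − Σₗ aₗ[0]bₗ[1]cₗ = [2, 2, 2] − (1)·(0)·[-1, 2, -2] − (0)·(2)·[1, 1, 2] = [2, 2, 2]. Then w[k] = R[0,1,k] / 1 for each k, giving w = [2, 2, 2] / 1 = [2, 2, 2].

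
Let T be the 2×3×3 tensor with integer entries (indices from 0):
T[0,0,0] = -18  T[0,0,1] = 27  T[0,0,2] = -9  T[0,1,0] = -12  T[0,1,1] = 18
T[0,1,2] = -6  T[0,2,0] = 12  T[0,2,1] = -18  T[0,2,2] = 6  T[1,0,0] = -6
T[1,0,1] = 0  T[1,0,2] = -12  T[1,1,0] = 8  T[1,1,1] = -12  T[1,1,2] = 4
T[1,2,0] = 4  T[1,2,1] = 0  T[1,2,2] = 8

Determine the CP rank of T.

Lower bound: the mode-3 unfolding of T (rows indexed by k, columns by (i,j) = (0,0), (0,1), (0,2), (1,0), (1,1), (1,2)) is [[-18, -12, 12, -6, 8, 4], [27, 18, -18, 0, -12, 0], [-9, -6, 6, -12, 4, 8]].
There the 2×2 minor on rows k ∈ {0, 1}, columns (i,j) ∈ {(0,0), (1,0)} is det [[-18, -6], [27, 0]] = 162 ≠ 0, so this unfolding has rank ≥ 2; CP rank is at least every unfolding rank, so rank(T) ≥ 2. (This is only a lower bound: in general the CP rank may exceed every unfolding rank, so we still need to exhibit 2 rank-1 terms summing to T.)
Upper bound — finding two terms. Write S_k = T[:,:,k] for the frontal slices: S₀ = [[-18, -12, 12], [-6, 8, 4]], S₁ = [[27, 18, -18], [0, -12, 0]], S₂ = [[-9, -6, 6], [-12, 4, 8]].
If T = a₁ ⊗ b₁ ⊗ c₁ + a₂ ⊗ b₂ ⊗ c₂ then each S_k = c₁[k]·a₁b₁ᵀ + c₂[k]·a₂b₂ᵀ. S₀ and S₁ are linearly independent, so a₁b₁ᵀ and a₂b₂ᵀ must span the same plane of matrices: they are the rank-1 matrices of the form x·S₀ + y·S₁.
The 2×2 minor of x·S₀ + y·S₁ on rows {0,1}, columns {0,1} is −216·x² + 540·xy − 324·y² = (-108)·(2·x − 3·y)(x − y), vanishing at (x:y) = (3:2) and (1:1).
M₁ = 3·S₀ + 2·S₁ = [[0, 0, 0], [-18, 0, 12]] = (-6)·[0, 1][3, 0, -2]ᵀ and M₂ = S₀ + S₁ = [[9, 6, -6], [-6, -4, 4]] = [3, -2][3, 2, -2]ᵀ, so take a₁ = [0, 1], b₁ = [3, 0, -2], a₂ = [3, -2], b₂ = [3, 2, -2].
Each slice is an integer combination of E₁ = a₁b₁ᵀ and E₂ = a₂b₂ᵀ: S₀ = −6·E₁ − 2·E₂, S₁ = 6·E₁ + 3·E₂, S₂ = −6·E₁ − E₂; reading off coefficients, c₁ = [-6, 6, -6] and c₂ = [-2, 3, -1].
Hence T = [0, 1] ⊗ [3, 0, -2] ⊗ [-6, 6, -6] + [3, -2] ⊗ [3, 2, -2] ⊗ [-2, 3, -1], so rank(T) ≤ 2.
These bounds meet, so rank(T) = 2.

2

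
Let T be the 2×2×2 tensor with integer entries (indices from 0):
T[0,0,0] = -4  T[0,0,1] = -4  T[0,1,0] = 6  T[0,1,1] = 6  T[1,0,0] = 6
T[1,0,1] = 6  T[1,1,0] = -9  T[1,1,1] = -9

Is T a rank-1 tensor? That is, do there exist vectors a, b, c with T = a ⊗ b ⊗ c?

Yes

The mode-1 fibre T[:,0,0] = [-4, 6] gives a = [2, -3] (primitive direction); the mode-2 fibre T[0,:,0] = [-4, 6] gives b = [2, -3]; then c[k] = T[0,0,k] / (a[0]·b[0]) = [-4, -4] / 4 = [-1, -1].
Expanding [2, -3] ⊗ [2, -3] ⊗ [-1, -1] reproduces all 8 entries of T, so T = [2, -3] ⊗ [2, -3] ⊗ [-1, -1] and rank(T) ≤ 1.
Equivalently every frontal slice T[:,:,k] is c[k] times the rank-1 matrix [2, -3] ⊗ [2, -3]. So T has rank 1 (it is nonzero).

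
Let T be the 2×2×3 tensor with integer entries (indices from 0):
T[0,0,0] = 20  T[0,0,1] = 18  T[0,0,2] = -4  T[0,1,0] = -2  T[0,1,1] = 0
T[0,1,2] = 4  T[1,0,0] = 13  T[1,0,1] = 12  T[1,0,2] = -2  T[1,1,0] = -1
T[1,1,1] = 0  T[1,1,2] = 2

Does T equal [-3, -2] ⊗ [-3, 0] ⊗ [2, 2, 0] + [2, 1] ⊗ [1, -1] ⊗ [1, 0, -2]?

Yes

Reconstruct entrywise from the claimed factors. For example, T[0,1,1] = 0 and Σₗ aₗ[0]bₗ[1]cₗ[1] = (-3)·(0)·(2) + (2)·(-1)·(0) = 0; checking all 12 entries, every one matches. The claim holds.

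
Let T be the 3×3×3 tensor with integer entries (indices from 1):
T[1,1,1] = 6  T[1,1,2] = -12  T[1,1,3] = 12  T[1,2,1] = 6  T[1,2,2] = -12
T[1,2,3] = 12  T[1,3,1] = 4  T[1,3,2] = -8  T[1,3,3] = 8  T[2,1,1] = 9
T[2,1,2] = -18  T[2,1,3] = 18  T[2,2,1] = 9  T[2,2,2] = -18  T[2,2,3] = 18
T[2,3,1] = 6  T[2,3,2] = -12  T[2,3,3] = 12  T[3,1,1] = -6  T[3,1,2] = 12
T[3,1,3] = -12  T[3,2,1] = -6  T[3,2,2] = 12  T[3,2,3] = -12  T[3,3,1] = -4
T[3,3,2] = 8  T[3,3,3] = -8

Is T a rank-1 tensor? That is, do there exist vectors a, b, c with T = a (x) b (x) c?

If T = a (x) b (x) c then every fibre of T is a multiple of the corresponding factor, so read the factors off the fibres through the nonzero entry T[1,1,1] = 6.
The mode-1 fibre T[:,1,1] = [6, 9, -6] gives a = [2, 3, -2] (primitive direction); the mode-2 fibre T[1,:,1] = [6, 6, 4] gives b = [3, 3, 2]; then c[k] = T[1,1,k] / (a[1]·b[1]) = [6, -12, 12] / 6 = [1, -2, 2].
Expanding [2, 3, -2] (x) [3, 3, 2] (x) [1, -2, 2] reproduces all 27 entries of T, so T = [2, 3, -2] (x) [3, 3, 2] (x) [1, -2, 2] and rank(T) ≤ 1.
Equivalently every frontal slice T[:,:,k] is c[k] times the rank-1 matrix [2, 3, -2] (x) [3, 3, 2]. So T has rank 1 (it is nonzero).

Yes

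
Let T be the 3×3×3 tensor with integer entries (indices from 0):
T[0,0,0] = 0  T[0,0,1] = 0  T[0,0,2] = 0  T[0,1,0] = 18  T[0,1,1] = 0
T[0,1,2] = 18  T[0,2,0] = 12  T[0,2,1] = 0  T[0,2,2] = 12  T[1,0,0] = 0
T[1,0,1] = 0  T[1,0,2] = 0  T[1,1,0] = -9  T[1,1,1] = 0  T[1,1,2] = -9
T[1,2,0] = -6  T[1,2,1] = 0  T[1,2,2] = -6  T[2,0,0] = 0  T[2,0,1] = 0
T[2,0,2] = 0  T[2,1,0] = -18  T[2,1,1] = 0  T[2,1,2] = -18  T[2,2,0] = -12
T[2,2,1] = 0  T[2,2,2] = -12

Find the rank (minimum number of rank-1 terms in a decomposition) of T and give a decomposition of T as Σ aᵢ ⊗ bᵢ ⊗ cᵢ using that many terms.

rank(T) = 1

Lower bound: T ≠ 0 (e.g. T[0,1,0] = 18), so rank(T) ≥ 1.
Upper bound: if T = a ⊗ b ⊗ c then every fibre of T is a multiple of the corresponding factor, so read the factors off the fibres through the nonzero entry T[0,1,0] = 18.
The mode-1 fibre T[:,1,0] = [18, -9, -18] gives a = (2, -1, -2) (primitive direction); the mode-2 fibre T[0,:,0] = [0, 18, 12] gives b = (0, 3, 2); then c[k] = T[0,1,k] / (a[0]·b[1]) = [18, 0, 18] / 6 = (3, 0, 3).
Expanding (2, -1, -2) ⊗ (0, 3, 2) ⊗ (3, 0, 3) reproduces all 27 entries of T, so T = (2, -1, -2) ⊗ (0, 3, 2) ⊗ (3, 0, 3) and rank(T) ≤ 1.
These bounds meet, so rank(T) = 1.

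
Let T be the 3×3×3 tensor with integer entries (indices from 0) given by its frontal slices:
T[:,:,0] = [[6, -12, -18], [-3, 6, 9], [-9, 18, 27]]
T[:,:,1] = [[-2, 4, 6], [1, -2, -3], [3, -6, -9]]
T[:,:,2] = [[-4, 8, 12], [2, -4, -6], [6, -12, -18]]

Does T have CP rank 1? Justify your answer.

If T = a ⊗ b ⊗ c then every fibre of T is a multiple of the corresponding factor, so read the factors off the fibres through the nonzero entry T[0,0,0] = 6.
The mode-1 fibre T[:,0,0] = [6, -3, -9] gives a = [2, -1, -3] (primitive direction); the mode-2 fibre T[0,:,0] = [6, -12, -18] gives b = [1, -2, -3]; then c[k] = T[0,0,k] / (a[0]·b[0]) = [6, -2, -4] / 2 = [3, -1, -2].
Expanding [2, -1, -3] ⊗ [1, -2, -3] ⊗ [3, -1, -2] reproduces all 27 entries of T, so T = [2, -1, -3] ⊗ [1, -2, -3] ⊗ [3, -1, -2] and rank(T) ≤ 1.
Equivalently every frontal slice T[:,:,k] is c[k] times the rank-1 matrix [2, -1, -3] ⊗ [1, -2, -3]. So T has rank 1 (it is nonzero).

Yes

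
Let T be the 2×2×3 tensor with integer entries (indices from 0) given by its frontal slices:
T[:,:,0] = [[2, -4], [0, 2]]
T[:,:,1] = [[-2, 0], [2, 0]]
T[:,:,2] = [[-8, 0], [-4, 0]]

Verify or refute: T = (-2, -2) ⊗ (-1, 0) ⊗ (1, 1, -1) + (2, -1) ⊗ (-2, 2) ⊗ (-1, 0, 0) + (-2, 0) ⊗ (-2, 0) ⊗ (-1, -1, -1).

Reconstruct entry (0,0,2) from the claimed factors: Σₗ aₗ[0]bₗ[0]cₗ[2] = (-2)·(-1)·(-1) + (2)·(-2)·(0) + (-2)·(-2)·(-1) = -6, but T[0,0,2] = -8. The claim is false.

No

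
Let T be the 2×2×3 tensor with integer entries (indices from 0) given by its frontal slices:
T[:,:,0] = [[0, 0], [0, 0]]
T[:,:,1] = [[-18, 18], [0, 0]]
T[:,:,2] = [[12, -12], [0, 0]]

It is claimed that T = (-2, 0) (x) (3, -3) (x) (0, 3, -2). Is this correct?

Yes

Reconstruct entrywise from the claimed factors. For example, T[0,0,0] = 0 and Σₗ aₗ[0]bₗ[0]cₗ[0] = (-2)·(3)·(0) = 0; checking all 12 entries, every one matches. The claim holds.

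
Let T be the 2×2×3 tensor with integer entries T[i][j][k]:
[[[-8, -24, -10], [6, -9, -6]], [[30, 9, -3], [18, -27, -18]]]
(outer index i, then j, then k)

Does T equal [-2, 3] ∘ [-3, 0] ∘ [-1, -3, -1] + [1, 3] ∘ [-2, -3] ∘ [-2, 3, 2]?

No

Reconstruct entry (0,0,0) from the claimed factors: Σₗ aₗ[0]bₗ[0]cₗ[0] = (-2)·(-3)·(-1) + (1)·(-2)·(-2) = -2, but T[0,0,0] = -8. The claim is false.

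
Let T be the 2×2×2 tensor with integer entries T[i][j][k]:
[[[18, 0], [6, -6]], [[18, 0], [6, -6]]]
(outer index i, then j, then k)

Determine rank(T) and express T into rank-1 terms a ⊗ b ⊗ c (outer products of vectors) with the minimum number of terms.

rank(T) = 2

Lower bound: the mode-2 unfolding of T (rows indexed by j, columns by (i,k) = (0,0), (0,1), (1,0), (1,1)) is [[18, 0, 18, 0], [6, -6, 6, -6]].
There the 2×2 minor on rows j ∈ {0, 1}, columns (i,k) ∈ {(0,0), (0,1)} is det [[18, 0], [6, -6]] = -108 ≠ 0, so this unfolding has rank ≥ 2; CP rank is at least every unfolding rank, so rank(T) ≥ 2. (Flattening ranks never certify an upper bound on CP rank; for that we must actually write T with 2 rank-1 terms.)
Upper bound — finding two terms. Every mode-1 slice of T is a multiple of one matrix: T[i,:,:] = a[i]·M with a = [1, 1] and M = [[18, 0], [6, -6]] (rows indexed by j, columns by k). So it suffices to write M as a sum of two rank-1 matrices.
Splitting M by its rows (j = 0, 1), M = [1, 0][18, 0]ᵀ + [0, 1][6, -6]ᵀ.
Hence T = [1, 1] ⊗ [1, 0] ⊗ [18, 0] + [1, 1] ⊗ [0, 1] ⊗ [6, -6], so rank(T) ≤ 2.
These bounds meet, so rank(T) = 2.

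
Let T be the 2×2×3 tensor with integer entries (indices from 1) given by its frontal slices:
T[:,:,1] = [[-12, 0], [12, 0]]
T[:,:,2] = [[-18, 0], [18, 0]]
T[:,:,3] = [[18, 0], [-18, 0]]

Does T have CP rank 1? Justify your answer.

Yes

If T = a ⊗ b ⊗ c then every fibre of T is a multiple of the corresponding factor, so read the factors off the fibres through the nonzero entry T[1,1,1] = -12.
The mode-1 fibre T[:,1,1] = [-12, 12] gives a = (1, -1) (primitive direction); the mode-2 fibre T[1,:,1] = [-12, 0] gives b = (1, 0); then c[k] = T[1,1,k] / (a[1]·b[1]) = [-12, -18, 18] / 1 = (-12, -18, 18).
Expanding (1, -1) ⊗ (1, 0) ⊗ (-12, -18, 18) reproduces all 12 entries of T, so T = (1, -1) ⊗ (1, 0) ⊗ (-12, -18, 18) and rank(T) ≤ 1.
Equivalently every frontal slice T[:,:,k] is c[k] times the rank-1 matrix (1, -1) ⊗ (1, 0). So T has rank 1 (it is nonzero).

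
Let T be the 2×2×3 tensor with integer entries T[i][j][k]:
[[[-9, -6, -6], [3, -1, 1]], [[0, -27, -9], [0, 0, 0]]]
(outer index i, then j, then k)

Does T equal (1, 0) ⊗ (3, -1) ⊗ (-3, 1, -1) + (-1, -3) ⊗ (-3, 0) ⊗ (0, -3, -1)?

Reconstruct entrywise from the claimed factors. For example, T[1,0,2] = -9 and Σₗ aₗ[1]bₗ[0]cₗ[2] = (0)·(3)·(-1) + (-3)·(-3)·(-1) = -9; checking all 12 entries, every one matches. The claim holds.

Yes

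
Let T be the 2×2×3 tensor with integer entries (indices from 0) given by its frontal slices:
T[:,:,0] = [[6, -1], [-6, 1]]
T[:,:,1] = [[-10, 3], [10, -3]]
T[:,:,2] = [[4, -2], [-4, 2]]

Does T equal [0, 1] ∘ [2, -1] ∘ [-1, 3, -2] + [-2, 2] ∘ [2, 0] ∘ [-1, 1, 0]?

Reconstruct entry (0,0,0) from the claimed factors: Σₗ aₗ[0]bₗ[0]cₗ[0] = (0)·(2)·(-1) + (-2)·(2)·(-1) = 4, but T[0,0,0] = 6. The claim is false.

No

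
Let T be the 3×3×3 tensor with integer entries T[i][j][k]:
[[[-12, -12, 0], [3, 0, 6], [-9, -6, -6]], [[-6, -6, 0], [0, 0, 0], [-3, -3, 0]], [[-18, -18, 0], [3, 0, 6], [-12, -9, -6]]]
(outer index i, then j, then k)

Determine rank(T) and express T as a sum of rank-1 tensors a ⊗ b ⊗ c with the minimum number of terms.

Lower bound: the mode-2 unfolding of T (rows indexed by j, columns by (i,k) = (0,0), (0,1), (0,2), (1,0), (1,1), (1,2), (2,0), (2,1), (2,2)) is [[-12, -12, 0, -6, -6, 0, -18, -18, 0], [3, 0, 6, 0, 0, 0, 3, 0, 6], [-9, -6, -6, -3, -3, 0, -12, -9, -6]].
There the 2×2 minor on rows j ∈ {0, 1}, columns (i,k) ∈ {(0,0), (0,1)} is det [[-12, -12], [3, 0]] = 36 ≠ 0, so this unfolding has rank ≥ 2; CP rank is at least every unfolding rank, so rank(T) ≥ 2. (Flattening ranks never certify an upper bound on CP rank; for that we must actually write T with 2 rank-1 terms.)
Upper bound — finding two terms. Write S_k = T[:,:,k] for the frontal slices: S₀ = [[-12, 3, -9], [-6, 0, -3], [-18, 3, -12]], S₁ = [[-12, 0, -6], [-6, 0, -3], [-18, 0, -9]], S₂ = [[0, 6, -6], [0, 0, 0], [0, 6, -6]].
If T = a₁ ⊗ b₁ ⊗ c₁ + a₂ ⊗ b₂ ⊗ c₂ then each S_k = c₁[k]·a₁b₁ᵀ + c₂[k]·a₂b₂ᵀ. S₀ and S₁ are linearly independent, so a₁b₁ᵀ and a₂b₂ᵀ must span the same plane of matrices: they are the rank-1 matrices of the form x·S₀ + y·S₁.
The 2×2 minor of x·S₀ + y·S₁ on rows {0,1}, columns {0,1} is 18·x² + 18·xy = 18·(x + y)(x), vanishing at (x:y) = (1:-1) and (0:1).
M₁ = S₀ − S₁ = [[0, 3, -3], [0, 0, 0], [0, 3, -3]] = 3·[1, 0, 1][0, 1, -1]ᵀ and M₂ = S₁ = [[-12, 0, -6], [-6, 0, -3], [-18, 0, -9]] = (-3)·[2, 1, 3][2, 0, 1]ᵀ, so take a₁ = [1, 0, 1], b₁ = [0, 1, -1], a₂ = [2, 1, 3], b₂ = [2, 0, 1].
Each slice is an integer combination of E₁ = a₁b₁ᵀ and E₂ = a₂b₂ᵀ: S₀ = 3·E₁ − 3·E₂, S₁ = −3·E₂, S₂ = 6·E₁; reading off coefficients, c₁ = [3, 0, 6] and c₂ = [-3, -3, 0].
Hence T = [1, 0, 1] ⊗ [0, 1, -1] ⊗ [3, 0, 6] + [2, 1, 3] ⊗ [2, 0, 1] ⊗ [-3, -3, 0], so rank(T) ≤ 2.
These bounds meet, so rank(T) = 2.

rank(T) = 2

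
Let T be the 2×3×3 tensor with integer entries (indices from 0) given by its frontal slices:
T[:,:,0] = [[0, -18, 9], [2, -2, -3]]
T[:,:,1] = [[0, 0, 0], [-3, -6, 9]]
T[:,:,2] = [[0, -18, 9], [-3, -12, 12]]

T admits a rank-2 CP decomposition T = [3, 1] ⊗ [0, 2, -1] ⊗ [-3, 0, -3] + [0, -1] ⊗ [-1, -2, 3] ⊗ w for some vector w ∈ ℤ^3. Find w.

Subtract the known terms from T to get the rank-1 residual R = [0, -1] ⊗ [-1, -2, 3] ⊗ w, so R[i,j,k] = a[i]·b[j]·w[k]. Pick indices with nonzero a[1]·b[0] = (-1)·(-1) = 1. Only the fibre through (1,0,·) is needed: R[1,0,:] = T[1,0,:] − Σₗ aₗ[1]bₗ[0]cₗ = [2, -3, -3] − (1)·(0)·[-3, 0, -3] = [2, -3, -3]. Then w[k] = R[1,0,k] / 1 for each k, giving w = [2, -3, -3] / 1 = [2, -3, -3].

w = [2, -3, -3]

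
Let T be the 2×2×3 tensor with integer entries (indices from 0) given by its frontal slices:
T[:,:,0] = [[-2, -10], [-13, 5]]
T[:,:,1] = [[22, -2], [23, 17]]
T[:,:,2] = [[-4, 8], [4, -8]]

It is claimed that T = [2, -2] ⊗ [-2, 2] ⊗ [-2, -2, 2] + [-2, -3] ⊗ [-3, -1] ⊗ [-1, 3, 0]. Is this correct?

Reconstruct entry (0,0,0) from the claimed factors: Σₗ aₗ[0]bₗ[0]cₗ[0] = (2)·(-2)·(-2) + (-2)·(-3)·(-1) = 2, but T[0,0,0] = -2. The claim is false.

No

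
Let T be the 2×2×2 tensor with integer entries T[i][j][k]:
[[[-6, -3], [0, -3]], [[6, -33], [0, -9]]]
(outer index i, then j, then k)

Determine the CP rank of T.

2

Lower bound: the mode-1 unfolding of T (rows indexed by i, columns by (j,k) = (0,0), (0,1), (1,0), (1,1)) is [[-6, -3, 0, -3], [6, -33, 0, -9]].
There the 2×2 minor on rows i ∈ {0, 1}, columns (j,k) ∈ {(0,0), (0,1)} is det [[-6, -3], [6, -33]] = 216 ≠ 0, so this unfolding has rank ≥ 2; CP rank is at least every unfolding rank, so rank(T) ≥ 2. (Flattening ranks never certify an upper bound on CP rank; for that we must actually write T with 2 rank-1 terms.)
Upper bound — finding two terms. Write S_k = T[:,:,k] for the frontal slices: S₀ = [[-6, 0], [6, 0]], S₁ = [[-3, -3], [-33, -9]].
If T = a₁ ⊗ b₁ ⊗ c₁ + a₂ ⊗ b₂ ⊗ c₂ then each S_k = c₁[k]·a₁b₁ᵀ + c₂[k]·a₂b₂ᵀ. S₀ and S₁ are linearly independent, so a₁b₁ᵀ and a₂b₂ᵀ must span the same plane of matrices: they are the rank-1 matrices of the form x·S₀ + y·S₁.
det(x·S₀ + y·S₁) is 72·xy − 72·y² = 72·(x − y)(y), vanishing at (x:y) = (1:1) and (1:0).
M₁ = S₀ + S₁ = [[-9, -3], [-27, -9]] = (-3)·[1, 3][3, 1]ᵀ and M₂ = S₀ = [[-6, 0], [6, 0]] = (-6)·[1, -1][1, 0]ᵀ, so take a₁ = [1, 3], b₁ = [3, 1], a₂ = [1, -1], b₂ = [1, 0].
Each slice is an integer combination of E₁ = a₁b₁ᵀ and E₂ = a₂b₂ᵀ: S₀ = −6·E₂, S₁ = −3·E₁ + 6·E₂; reading off coefficients, c₁ = [0, -3] and c₂ = [-6, 6].
Hence T = [1, 3] ⊗ [3, 1] ⊗ [0, -3] + [1, -1] ⊗ [1, 0] ⊗ [-6, 6], so rank(T) ≤ 2.
These bounds meet, so rank(T) = 2.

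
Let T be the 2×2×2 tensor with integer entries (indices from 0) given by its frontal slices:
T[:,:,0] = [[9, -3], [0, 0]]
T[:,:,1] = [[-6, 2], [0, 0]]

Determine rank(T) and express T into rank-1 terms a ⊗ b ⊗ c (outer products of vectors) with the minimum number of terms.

Lower bound: T ≠ 0 (e.g. T[0,0,0] = 9), so rank(T) ≥ 1.
Upper bound: the mode-1 fibre T[:,0,0] = [9, 0] gives a = [1, 0] (primitive direction); the mode-2 fibre T[0,:,0] = [9, -3] gives b = [3, -1]; then c[k] = T[0,0,k] / (a[0]·b[0]) = [9, -6] / 3 = [3, -2].
Expanding [1, 0] ⊗ [3, -1] ⊗ [3, -2] reproduces all 8 entries of T, so T = [1, 0] ⊗ [3, -1] ⊗ [3, -2] and rank(T) ≤ 1.
These bounds meet, so rank(T) = 1.

rank(T) = 1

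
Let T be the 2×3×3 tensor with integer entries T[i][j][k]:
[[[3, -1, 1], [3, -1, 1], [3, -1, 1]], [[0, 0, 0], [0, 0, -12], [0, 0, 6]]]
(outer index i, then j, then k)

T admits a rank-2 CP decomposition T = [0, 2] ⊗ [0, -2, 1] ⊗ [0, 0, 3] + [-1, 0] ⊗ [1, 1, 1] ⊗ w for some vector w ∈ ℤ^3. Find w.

w = [-3, 1, -1]

Subtract the known terms from T to get the rank-1 residual R = [-1, 0] ⊗ [1, 1, 1] ⊗ w, so R[i,j,k] = a[i]·b[j]·w[k]. Pick indices with nonzero a[0]·b[0] = (-1)·(1) = -1. Only the fibre through (0,0,·) is needed: R[0,0,:] = T[0,0,:] − Σₗ aₗ[0]bₗ[0]cₗ = [3, -1, 1] − (0)·(0)·[0, 0, 3] = [3, -1, 1]. Then w[k] = R[0,0,k] / -1 for each k, giving w = [3, -1, 1] / -1 = [-3, 1, -1].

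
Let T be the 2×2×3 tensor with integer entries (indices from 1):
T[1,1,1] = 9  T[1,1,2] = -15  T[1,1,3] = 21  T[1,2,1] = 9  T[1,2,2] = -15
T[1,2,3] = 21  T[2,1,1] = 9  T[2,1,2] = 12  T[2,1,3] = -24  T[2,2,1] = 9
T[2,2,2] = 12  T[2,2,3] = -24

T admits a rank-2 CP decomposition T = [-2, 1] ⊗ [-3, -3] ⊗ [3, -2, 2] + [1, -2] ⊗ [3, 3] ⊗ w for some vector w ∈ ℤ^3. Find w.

w = [-3, -1, 3]

Subtract the known terms from T to get the rank-1 residual R = [1, -2] ⊗ [3, 3] ⊗ w, so R[i,j,k] = a[i]·b[j]·w[k]. Pick indices with nonzero a[1]·b[1] = (1)·(3) = 3. Only the fibre through (1,1,·) is needed: R[1,1,:] = T[1,1,:] − Σₗ aₗ[1]bₗ[1]cₗ = [9, -15, 21] − (-2)·(-3)·[3, -2, 2] = [-9, -3, 9]. Then w[k] = R[1,1,k] / 3 for each k, giving w = [-9, -3, 9] / 3 = [-3, -1, 3].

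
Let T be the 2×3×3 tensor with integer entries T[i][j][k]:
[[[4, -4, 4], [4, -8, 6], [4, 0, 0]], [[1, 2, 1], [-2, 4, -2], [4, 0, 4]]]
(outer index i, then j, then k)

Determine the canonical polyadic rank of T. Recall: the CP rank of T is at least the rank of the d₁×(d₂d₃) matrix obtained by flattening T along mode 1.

Lower bound: the mode-2 unfolding of T (rows indexed by j, columns by (i,k) = (0,0), (0,1), (0,2), (1,0), (1,1), (1,2)) is [[4, -4, 4, 1, 2, 1], [4, -8, 6, -2, 4, -2], [4, 0, 0, 4, 0, 4]].
There the 3×3 minor on rows j ∈ {0, 1, 2}, columns (i,k) ∈ {(0,0), (0,1), (0,2)} is det [[4, -4, 4], [4, -8, 6], [4, 0, 0]] = 32 ≠ 0, so this unfolding has rank ≥ 3; CP rank is at least every unfolding rank, so rank(T) ≥ 3. (Unfolding ranks only ever bound the CP rank from below — rank(T) can be strictly larger than all of them — so the matching upper bound has to come from an explicit 3-term decomposition.)
Upper bound: T is a sum of 3 rank-1 terms, T = [1, 0] ∘ [0, 1, -2] ∘ [0, 0, 2] + [1, 1] ∘ [1, 0, 2] ∘ [2, 0, 2] + [2, -1] ∘ [1, 2, 0] ∘ [1, -2, 1] (one valid choice — decompositions are not unique — normalised so each a, b is primitive with positive first nonzero entry; check it by expanding all entries), so rank(T) ≤ 3.
These bounds meet, so rank(T) = 3.

3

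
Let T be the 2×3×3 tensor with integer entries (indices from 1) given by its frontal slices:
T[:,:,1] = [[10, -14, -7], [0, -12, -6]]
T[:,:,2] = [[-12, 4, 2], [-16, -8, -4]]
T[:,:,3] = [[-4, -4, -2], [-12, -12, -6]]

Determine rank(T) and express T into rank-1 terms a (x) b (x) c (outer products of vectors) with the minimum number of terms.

rank(T) = 2

Lower bound: the mode-2 unfolding of T (rows indexed by j, columns by (i,k) = (1,1), (1,2), (1,3), (2,1), (2,2), (2,3)) is [[10, -12, -4, 0, -16, -12], [-14, 4, -4, -12, -8, -12], [-7, 2, -2, -6, -4, -6]].
There the 2×2 minor on rows j ∈ {1, 2}, columns (i,k) ∈ {(1,1), (1,2)} is det [[10, -12], [-14, 4]] = -128 ≠ 0, so this unfolding has rank ≥ 2; CP rank is at least every unfolding rank, so rank(T) ≥ 2. (Flattening ranks never certify an upper bound on CP rank; for that we must actually write T with 2 rank-1 terms.)
Upper bound — finding two terms. Write S_k = T[:,:,k] for the frontal slices: S₁ = [[10, -14, -7], [0, -12, -6]], S₂ = [[-12, 4, 2], [-16, -8, -4]], S₃ = [[-4, -4, -2], [-12, -12, -6]].
If T = a₁ (x) b₁ (x) c₁ + a₂ (x) b₂ (x) c₂ then each S_k = c₁[k]·a₁b₁ᵀ + c₂[k]·a₂b₂ᵀ. S₁ and S₂ are linearly independent, so a₁b₁ᵀ and a₂b₂ᵀ must span the same plane of matrices: they are the rank-1 matrices of the form x·S₁ + y·S₂.
The 2×2 minor of x·S₁ + y·S₂ on rows {1,2}, columns {1,2} is −120·x² − 160·xy + 160·y² = (-40)·(3·x − 2·y)(x + 2·y), vanishing at (x:y) = (2:3) and (2:-1).
M₁ = 2·S₁ + 3·S₂ = [[-16, -16, -8], [-48, -48, -24]] = (-8)·[1, 3][2, 2, 1]ᵀ and M₂ = 2·S₁ − S₂ = [[32, -32, -16], [16, -16, -8]] = 8·[2, 1][2, -2, -1]ᵀ, so take a₁ = [1, 3], b₁ = [2, 2, 1], a₂ = [2, 1], b₂ = [2, -2, -1].
Each slice is an integer combination of E₁ = a₁b₁ᵀ and E₂ = a₂b₂ᵀ: S₁ = −E₁ + 3·E₂, S₂ = −2·E₁ − 2·E₂, S₃ = −2·E₁; reading off coefficients, c₁ = [-1, -2, -2] and c₂ = [3, -2, 0].
Hence T = [1, 3] (x) [2, 2, 1] (x) [-1, -2, -2] + [2, 1] (x) [2, -2, -1] (x) [3, -2, 0], so rank(T) ≤ 2.
These bounds meet, so rank(T) = 2.
Check entry T[2,1,2] = -16: (3)·(2)·(-2) + (1)·(2)·(-2) = -16.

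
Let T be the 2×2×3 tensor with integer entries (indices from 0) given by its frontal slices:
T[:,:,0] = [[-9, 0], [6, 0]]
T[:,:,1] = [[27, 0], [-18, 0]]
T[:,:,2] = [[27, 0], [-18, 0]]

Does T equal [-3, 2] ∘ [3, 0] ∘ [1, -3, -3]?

Reconstruct entrywise from the claimed factors. For example, T[0,1,0] = 0 and Σₗ aₗ[0]bₗ[1]cₗ[0] = (-3)·(0)·(1) = 0; checking all 12 entries, every one matches. The claim holds.

Yes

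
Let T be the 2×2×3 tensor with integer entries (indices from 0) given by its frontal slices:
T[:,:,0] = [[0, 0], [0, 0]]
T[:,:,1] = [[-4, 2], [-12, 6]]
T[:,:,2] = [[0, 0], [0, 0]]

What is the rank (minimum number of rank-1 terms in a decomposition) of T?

1

Lower bound: T ≠ 0 (e.g. T[0,0,1] = -4), so rank(T) ≥ 1.
Upper bound: if T = a ⊗ b ⊗ c then every fibre of T is a multiple of the corresponding factor, so read the factors off the fibres through the nonzero entry T[0,0,1] = -4.
The mode-1 fibre T[:,0,1] = [-4, -12] gives a = [1, 3] (primitive direction); the mode-2 fibre T[0,:,1] = [-4, 2] gives b = [2, -1]; then c[k] = T[0,0,k] / (a[0]·b[0]) = [0, -4, 0] / 2 = [0, -2, 0].
Expanding [1, 3] ⊗ [2, -1] ⊗ [0, -2, 0] reproduces all 12 entries of T, so T = [1, 3] ⊗ [2, -1] ⊗ [0, -2, 0] and rank(T) ≤ 1.
These bounds meet, so rank(T) = 1.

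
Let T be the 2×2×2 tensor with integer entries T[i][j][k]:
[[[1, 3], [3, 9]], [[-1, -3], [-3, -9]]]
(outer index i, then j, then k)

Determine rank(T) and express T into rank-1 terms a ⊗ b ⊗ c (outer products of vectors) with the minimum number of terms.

rank(T) = 1

Lower bound: T ≠ 0 (e.g. T[0,0,0] = 1), so rank(T) ≥ 1.
Upper bound: if T = a ⊗ b ⊗ c then every fibre of T is a multiple of the corresponding factor, so read the factors off the fibres through the nonzero entry T[0,0,0] = 1.
The mode-1 fibre T[:,0,0] = [1, -1] gives a = (1, -1) (primitive direction); the mode-2 fibre T[0,:,0] = [1, 3] gives b = (1, 3); then c[k] = T[0,0,k] / (a[0]·b[0]) = [1, 3] / 1 = (1, 3).
Expanding (1, -1) ⊗ (1, 3) ⊗ (1, 3) reproduces all 8 entries of T, so T = (1, -1) ⊗ (1, 3) ⊗ (1, 3) and rank(T) ≤ 1.
These bounds meet, so rank(T) = 1.
Check entry T[0,1,0] = 3: (1)·(3)·(1) = 3.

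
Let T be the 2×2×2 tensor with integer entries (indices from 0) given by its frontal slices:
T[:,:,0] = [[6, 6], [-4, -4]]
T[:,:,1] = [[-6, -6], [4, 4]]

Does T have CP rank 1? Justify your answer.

If T = a ⊗ b ⊗ c then every fibre of T is a multiple of the corresponding factor, so read the factors off the fibres through the nonzero entry T[0,0,0] = 6.
The mode-1 fibre T[:,0,0] = [6, -4] gives a = [3, -2] (primitive direction); the mode-2 fibre T[0,:,0] = [6, 6] gives b = [1, 1]; then c[k] = T[0,0,k] / (a[0]·b[0]) = [6, -6] / 3 = [2, -2].
Expanding [3, -2] ⊗ [1, 1] ⊗ [2, -2] reproduces all 8 entries of T, so T = [3, -2] ⊗ [1, 1] ⊗ [2, -2] and rank(T) ≤ 1.
Equivalently every frontal slice T[:,:,k] is c[k] times the rank-1 matrix [3, -2] ⊗ [1, 1]. So T has rank 1 (it is nonzero).

Yes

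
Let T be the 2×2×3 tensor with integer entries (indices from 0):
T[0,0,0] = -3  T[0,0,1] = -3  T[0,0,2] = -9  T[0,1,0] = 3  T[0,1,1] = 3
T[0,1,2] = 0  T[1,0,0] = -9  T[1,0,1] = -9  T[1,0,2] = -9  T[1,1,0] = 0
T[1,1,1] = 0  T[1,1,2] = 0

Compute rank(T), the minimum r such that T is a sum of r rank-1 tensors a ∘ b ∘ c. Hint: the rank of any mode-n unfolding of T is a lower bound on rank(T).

2

Lower bound: the mode-3 unfolding of T (rows indexed by k, columns by (i,j) = (0,0), (0,1), (1,0), (1,1)) is [[-3, 3, -9, 0], [-3, 3, -9, 0], [-9, 0, -9, 0]].
There the 2×2 minor on rows k ∈ {0, 2}, columns (i,j) ∈ {(0,0), (0,1)} is det [[-3, 3], [-9, 0]] = 27 ≠ 0, so this unfolding has rank ≥ 2; CP rank is at least every unfolding rank, so rank(T) ≥ 2. (This is only a lower bound: in general the CP rank may exceed every unfolding rank, so we still need to exhibit 2 rank-1 terms summing to T.)
Upper bound — finding two terms. Write S_k = T[:,:,k] for the frontal slices: S₀ = [[-3, 3], [-9, 0]], S₁ = [[-3, 3], [-9, 0]], S₂ = [[-9, 0], [-9, 0]].
If T = a₁ ∘ b₁ ∘ c₁ + a₂ ∘ b₂ ∘ c₂ then each S_k = c₁[k]·a₁b₁ᵀ + c₂[k]·a₂b₂ᵀ. S₀ and S₂ are linearly independent, so a₁b₁ᵀ and a₂b₂ᵀ must span the same plane of matrices: they are the rank-1 matrices of the form x·S₀ + y·S₂.
det(x·S₀ + y·S₂) is 27·x² + 27·xy = 27·(x + y)(x), vanishing at (x:y) = (1:-1) and (0:1).
M₁ = S₀ − S₂ = [[6, 3], [0, 0]] = 3·(1, 0)(2, 1)ᵀ and M₂ = S₂ = [[-9, 0], [-9, 0]] = (-9)·(1, 1)(1, 0)ᵀ, so take a₁ = (1, 0), b₁ = (2, 1), a₂ = (1, 1), b₂ = (1, 0).
Each slice is an integer combination of E₁ = a₁b₁ᵀ and E₂ = a₂b₂ᵀ: S₀ = 3·E₁ − 9·E₂, S₁ = 3·E₁ − 9·E₂, S₂ = −9·E₂; reading off coefficients, c₁ = (3, 3, 0) and c₂ = (-9, -9, -9).
Hence T = (1, 0) ∘ (2, 1) ∘ (3, 3, 0) + (1, 1) ∘ (1, 0) ∘ (-9, -9, -9), so rank(T) ≤ 2.
These bounds meet, so rank(T) = 2.
Check entry T[0,1,0] = 3: (1)·(1)·(3) + (1)·(0)·(-9) = 3.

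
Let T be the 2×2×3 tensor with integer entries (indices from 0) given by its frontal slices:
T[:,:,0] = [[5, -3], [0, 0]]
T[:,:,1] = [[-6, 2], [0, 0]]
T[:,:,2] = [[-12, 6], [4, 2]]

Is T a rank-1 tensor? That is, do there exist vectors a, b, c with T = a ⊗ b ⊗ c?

The mode-3 unfolding of T (rows indexed by k, columns by (i,j) = (0,0), (0,1), (1,0), (1,1)) is [[5, -3, 0, 0], [-6, 2, 0, 0], [-12, 6, 4, 2]].
There the 3×3 minor on rows k ∈ {0, 1, 2}, columns (i,j) ∈ {(0,0), (0,1), (1,0)} is det [[5, -3, 0], [-6, 2, 0], [-12, 6, 4]] = -32 ≠ 0, so this unfolding has rank ≥ 3; CP rank is at least every unfolding rank, so rank(T) ≥ 3.
In particular rank(T) ≥ 3 > 1, so T is not rank-1.

No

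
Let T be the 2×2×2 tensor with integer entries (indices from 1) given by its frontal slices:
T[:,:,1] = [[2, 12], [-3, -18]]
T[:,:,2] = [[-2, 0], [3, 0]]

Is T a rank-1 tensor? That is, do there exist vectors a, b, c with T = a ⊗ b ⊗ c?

The mode-3 unfolding of T (rows indexed by k, columns by (i,j) = (1,1), (1,2), (2,1), (2,2)) is [[2, 12, -3, -18], [-2, 0, 3, 0]].
There the 2×2 minor on rows k ∈ {1, 2}, columns (i,j) ∈ {(1,1), (1,2)} is det [[2, 12], [-2, 0]] = 24 ≠ 0, so this unfolding has rank ≥ 2; CP rank is at least every unfolding rank, so rank(T) ≥ 2.
In particular rank(T) ≥ 2 > 1, so T is not rank-1.

No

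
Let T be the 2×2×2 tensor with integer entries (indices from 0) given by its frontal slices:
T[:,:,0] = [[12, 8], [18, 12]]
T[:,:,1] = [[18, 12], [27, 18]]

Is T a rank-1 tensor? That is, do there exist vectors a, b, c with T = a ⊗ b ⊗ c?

Yes

The mode-1 fibre T[:,0,0] = [12, 18] gives a = (2, 3) (primitive direction); the mode-2 fibre T[0,:,0] = [12, 8] gives b = (3, 2); then c[k] = T[0,0,k] / (a[0]·b[0]) = [12, 18] / 6 = (2, 3).
Expanding (2, 3) ⊗ (3, 2) ⊗ (2, 3) reproduces all 8 entries of T, so T = (2, 3) ⊗ (3, 2) ⊗ (2, 3) and rank(T) ≤ 1.
Equivalently every frontal slice T[:,:,k] is c[k] times the rank-1 matrix (2, 3) ⊗ (3, 2). So T has rank 1 (it is nonzero).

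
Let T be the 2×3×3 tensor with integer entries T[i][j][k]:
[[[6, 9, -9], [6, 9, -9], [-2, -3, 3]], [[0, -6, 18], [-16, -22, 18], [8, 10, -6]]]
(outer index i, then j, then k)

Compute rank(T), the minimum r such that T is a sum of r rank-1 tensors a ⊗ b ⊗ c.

2

Lower bound: the mode-3 unfolding of T (rows indexed by k, columns by (i,j) = (0,0), (0,1), (0,2), (1,0), (1,1), (1,2)) is [[6, 6, -2, 0, -16, 8], [9, 9, -3, -6, -22, 10], [-9, -9, 3, 18, 18, -6]].
There the 2×2 minor on rows k ∈ {0, 1}, columns (i,j) ∈ {(0,0), (1,0)} is det [[6, 0], [9, -6]] = -36 ≠ 0, so this unfolding has rank ≥ 2; CP rank is at least every unfolding rank, so rank(T) ≥ 2. (Flattening ranks never certify an upper bound on CP rank; for that we must actually write T with 2 rank-1 terms.)
Upper bound — finding two terms. Write S_k = T[:,:,k] for the frontal slices: S₀ = [[6, 6, -2], [0, -16, 8]], S₁ = [[9, 9, -3], [-6, -22, 10]], S₂ = [[-9, -9, 3], [18, 18, -6]].
If T = a₁ ⊗ b₁ ⊗ c₁ + a₂ ⊗ b₂ ⊗ c₂ then each S_k = c₁[k]·a₁b₁ᵀ + c₂[k]·a₂b₂ᵀ. S₀ and S₁ are linearly independent, so a₁b₁ᵀ and a₂b₂ᵀ must span the same plane of matrices: they are the rank-1 matrices of the form x·S₀ + y·S₁.
The 2×2 minor of x·S₀ + y·S₁ on rows {0,1}, columns {0,1} is −96·x² − 240·xy − 144·y² = (-48)·(2·x + 3·y)(x + y), vanishing at (x:y) = (3:-2) and (1:-1).
M₁ = 3·S₀ − 2·S₁ = [[0, 0, 0], [12, -4, 4]] = 4·[0, 1][3, -1, 1]ᵀ and M₂ = S₀ − S₁ = [[-3, -3, 1], [6, 6, -2]] = −[1, -2][3, 3, -1]ᵀ, so take a₁ = [0, 1], b₁ = [3, -1, 1], a₂ = [1, -2], b₂ = [3, 3, -1].
Each slice is an integer combination of E₁ = a₁b₁ᵀ and E₂ = a₂b₂ᵀ: S₀ = 4·E₁ + 2·E₂, S₁ = 4·E₁ + 3·E₂, S₂ = −3·E₂; reading off coefficients, c₁ = [4, 4, 0] and c₂ = [2, 3, -3].
Hence T = [0, 1] ⊗ [3, -1, 1] ⊗ [4, 4, 0] + [1, -2] ⊗ [3, 3, -1] ⊗ [2, 3, -3], so rank(T) ≤ 2.
These bounds meet, so rank(T) = 2.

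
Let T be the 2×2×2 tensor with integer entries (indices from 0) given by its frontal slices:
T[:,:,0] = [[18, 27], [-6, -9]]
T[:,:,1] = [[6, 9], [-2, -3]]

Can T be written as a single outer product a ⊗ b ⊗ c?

Yes

If T = a ⊗ b ⊗ c then every fibre of T is a multiple of the corresponding factor, so read the factors off the fibres through the nonzero entry T[0,0,0] = 18.
The mode-1 fibre T[:,0,0] = [18, -6] gives a = [3, -1] (primitive direction); the mode-2 fibre T[0,:,0] = [18, 27] gives b = [2, 3]; then c[k] = T[0,0,k] / (a[0]·b[0]) = [18, 6] / 6 = [3, 1].
Expanding [3, -1] ⊗ [2, 3] ⊗ [3, 1] reproduces all 8 entries of T, so T = [3, -1] ⊗ [2, 3] ⊗ [3, 1] and rank(T) ≤ 1.
Equivalently every frontal slice T[:,:,k] is c[k] times the rank-1 matrix [3, -1] ⊗ [2, 3]. So T has rank 1 (it is nonzero).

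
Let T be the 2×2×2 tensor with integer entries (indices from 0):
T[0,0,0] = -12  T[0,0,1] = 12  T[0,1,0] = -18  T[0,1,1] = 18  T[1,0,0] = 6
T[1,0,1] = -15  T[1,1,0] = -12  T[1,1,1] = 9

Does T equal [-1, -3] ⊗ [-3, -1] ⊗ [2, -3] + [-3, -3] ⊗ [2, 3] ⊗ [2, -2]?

No

Reconstruct entry (0,0,0) from the claimed factors: Σₗ aₗ[0]bₗ[0]cₗ[0] = (-1)·(-3)·(2) + (-3)·(2)·(2) = -6, but T[0,0,0] = -12. The claim is false.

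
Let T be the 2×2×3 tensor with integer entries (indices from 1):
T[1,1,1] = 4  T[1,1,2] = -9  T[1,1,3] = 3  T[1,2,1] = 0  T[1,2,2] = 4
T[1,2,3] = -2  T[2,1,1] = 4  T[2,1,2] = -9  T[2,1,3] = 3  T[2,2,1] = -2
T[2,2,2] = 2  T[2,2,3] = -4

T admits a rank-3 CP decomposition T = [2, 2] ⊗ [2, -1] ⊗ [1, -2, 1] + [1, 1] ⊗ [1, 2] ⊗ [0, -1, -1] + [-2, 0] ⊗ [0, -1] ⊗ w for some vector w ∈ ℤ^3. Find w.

Subtract the known terms from T to get the rank-1 residual R = [-2, 0] ⊗ [0, -1] ⊗ w, so R[i,j,k] = a[i]·b[j]·w[k]. Pick indices with nonzero a[1]·b[2] = (-2)·(-1) = 2. Only the fibre through (1,2,·) is needed: R[1,2,:] = T[1,2,:] − Σₗ aₗ[1]bₗ[2]cₗ = [0, 4, -2] − (2)·(-1)·[1, -2, 1] − (1)·(2)·[0, -1, -1] = [2, 2, 2]. Then w[k] = R[1,2,k] / 2 for each k, giving w = [2, 2, 2] / 2 = [1, 1, 1].

w = [1, 1, 1]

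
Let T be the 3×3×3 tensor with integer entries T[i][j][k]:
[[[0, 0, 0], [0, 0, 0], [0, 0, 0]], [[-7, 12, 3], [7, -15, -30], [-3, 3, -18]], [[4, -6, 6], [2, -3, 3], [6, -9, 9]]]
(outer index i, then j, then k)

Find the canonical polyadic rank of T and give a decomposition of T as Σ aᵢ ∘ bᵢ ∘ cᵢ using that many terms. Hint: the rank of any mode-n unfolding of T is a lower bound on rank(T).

Lower bound: in the mode-3 unfolding of T (rows indexed by k, columns by (i,j)) the 2×2 minor on rows k ∈ {0, 1}, columns (i,j) ∈ {(1,0), (1,1)} is det [[-7, 7], [12, -15]] = 21 ≠ 0, so that unfolding has rank ≥ 2 and hence rank(T) ≥ 2 (CP rank is at least every unfolding rank, though it can be larger).
Upper bound: with S_k = T[:,:,k], the two rank-1 terms a₁b₁ᵀ, a₂b₂ᵀ are the rank-1 members of the pencil x·S₀ + y·S₁.
The 2×2 minor of x·S₀ + y·S₁ on rows {1,2}, columns {0,1} is −42·x² + 147·xy − 126·y² = (-21)·(2·x − 3·y)(x − 2·y), vanishing at (x:y) = (3:2) and (2:1).
M₁ = 3·S₀ + 2·S₁ = [[0, 0, 0], [3, -9, -3], [0, 0, 0]] = 3·(0, 1, 0)(1, -3, -1)ᵀ and M₂ = 2·S₀ + S₁ = [[0, 0, 0], [-2, -1, -3], [2, 1, 3]] = −(0, 1, -1)(2, 1, 3)ᵀ, so take a₁ = (0, 1, 0), b₁ = (1, -3, -1), a₂ = (0, 1, -1), b₂ = (2, 1, 3).
Each slice is an integer combination of E₁ = a₁b₁ᵀ and E₂ = a₂b₂ᵀ: S₀ = −3·E₁ − 2·E₂, S₁ = 6·E₁ + 3·E₂, S₂ = 9·E₁ − 3·E₂; reading off coefficients, c₁ = (-3, 6, 9) and c₂ = (-2, 3, -3).
Hence T = (0, 1, 0) ∘ (1, -3, -1) ∘ (-3, 6, 9) + (0, 1, -1) ∘ (2, 1, 3) ∘ (-2, 3, -3), so rank(T) ≤ 2.
These bounds meet, so rank(T) = 2.

rank(T) = 2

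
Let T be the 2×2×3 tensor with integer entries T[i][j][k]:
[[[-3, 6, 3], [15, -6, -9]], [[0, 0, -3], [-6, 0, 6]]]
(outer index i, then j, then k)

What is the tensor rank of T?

Lower bound: in the mode-3 unfolding of T (rows indexed by k, columns by (i,j)) the 3×3 minor on rows k ∈ {0, 1, 2}, columns (i,j) ∈ {(0,0), (0,1), (1,0)} is det [[-3, 15, 0], [6, -6, 0], [3, -9, -3]] = 216 ≠ 0, so that unfolding has rank ≥ 3 and hence rank(T) ≥ 3 (CP rank is at least every unfolding rank, though it can be larger).
Upper bound: T is a sum of 3 rank-1 terms, T = [1, -2] (x) [1, -1] (x) [1, -2, 1] + [2, -1] (x) [1, -1] (x) [-4, 4, 2] + [2, -1] (x) [1, 2] (x) [2, 0, -1] (written with every a and b primitive with positive leading entry and the scale carried by c; CP decompositions are not unique, and this one is verified by expanding entrywise), so rank(T) ≤ 3.
These bounds meet, so rank(T) = 3.

3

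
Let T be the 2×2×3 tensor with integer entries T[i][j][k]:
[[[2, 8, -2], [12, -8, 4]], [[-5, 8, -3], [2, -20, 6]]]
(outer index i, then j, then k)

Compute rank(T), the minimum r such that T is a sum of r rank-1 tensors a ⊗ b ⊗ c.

2

Lower bound: the mode-3 unfolding of T (rows indexed by k, columns by (i,j) = (0,0), (0,1), (1,0), (1,1)) is [[2, 12, -5, 2], [8, -8, 8, -20], [-2, 4, -3, 6]].
There the 2×2 minor on rows k ∈ {0, 1}, columns (i,j) ∈ {(0,0), (0,1)} is det [[2, 12], [8, -8]] = -112 ≠ 0, so this unfolding has rank ≥ 2; CP rank is at least every unfolding rank, so rank(T) ≥ 2. (Flattening ranks never certify an upper bound on CP rank; for that we must actually write T with 2 rank-1 terms.)
Upper bound — finding two terms. Write S_k = T[:,:,k] for the frontal slices: S₀ = [[2, 12], [-5, 2]], S₁ = [[8, -8], [8, -20]], S₂ = [[-2, 4], [-3, 6]].
If T = a₁ ⊗ b₁ ⊗ c₁ + a₂ ⊗ b₂ ⊗ c₂ then each S_k = c₁[k]·a₁b₁ᵀ + c₂[k]·a₂b₂ᵀ. S₀ and S₁ are linearly independent, so a₁b₁ᵀ and a₂b₂ᵀ must span the same plane of matrices: they are the rank-1 matrices of the form x·S₀ + y·S₁.
det(x·S₀ + y·S₁) is 64·x² − 160·xy − 96·y² = 32·(x − 3·y)(2·x + y), vanishing at (x:y) = (3:1) and (1:-2).
M₁ = 3·S₀ + S₁ = [[14, 28], [-7, -14]] = 7·[2, -1][1, 2]ᵀ and M₂ = S₀ − 2·S₁ = [[-14, 28], [-21, 42]] = (-7)·[2, 3][1, -2]ᵀ, so take a₁ = [2, -1], b₁ = [1, 2], a₂ = [2, 3], b₂ = [1, -2].
Each slice is an integer combination of E₁ = a₁b₁ᵀ and E₂ = a₂b₂ᵀ: S₀ = 2·E₁ − E₂, S₁ = E₁ + 3·E₂, S₂ = −E₂; reading off coefficients, c₁ = [2, 1, 0] and c₂ = [-1, 3, -1].
Hence T = [2, -1] ⊗ [1, 2] ⊗ [2, 1, 0] + [2, 3] ⊗ [1, -2] ⊗ [-1, 3, -1], so rank(T) ≤ 2.
These bounds meet, so rank(T) = 2.
Check entry T[1,0,0] = -5: (-1)·(1)·(2) + (3)·(1)·(-1) = -5.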